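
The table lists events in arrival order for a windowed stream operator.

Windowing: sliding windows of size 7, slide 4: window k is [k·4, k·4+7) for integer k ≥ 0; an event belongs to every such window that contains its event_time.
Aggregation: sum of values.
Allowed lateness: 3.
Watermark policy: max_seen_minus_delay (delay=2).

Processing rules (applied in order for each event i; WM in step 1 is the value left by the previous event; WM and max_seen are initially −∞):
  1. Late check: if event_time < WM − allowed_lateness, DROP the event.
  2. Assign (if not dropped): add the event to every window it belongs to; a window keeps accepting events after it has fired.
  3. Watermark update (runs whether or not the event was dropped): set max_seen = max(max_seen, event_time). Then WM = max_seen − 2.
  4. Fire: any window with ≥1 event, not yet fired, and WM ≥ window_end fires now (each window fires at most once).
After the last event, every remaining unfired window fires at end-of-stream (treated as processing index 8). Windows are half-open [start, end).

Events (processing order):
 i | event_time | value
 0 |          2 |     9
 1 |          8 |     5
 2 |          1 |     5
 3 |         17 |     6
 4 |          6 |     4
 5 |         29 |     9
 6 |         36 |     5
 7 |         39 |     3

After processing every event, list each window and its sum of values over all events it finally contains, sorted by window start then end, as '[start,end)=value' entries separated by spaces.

i=0 t=2 v=9: → [0,7); WM=0
i=1 t=8 v=5: → [8,15),[4,11); WM=6
i=2 t=1 v=5: DROP (t<6-3); WM=6
i=3 t=17 v=6: → [16,23),[12,19); WM=15; [0,7) fires=9 [4,11) fires=5 [8,15) fires=5
i=4 t=6 v=4: DROP (t<15-3); WM=15
i=5 t=29 v=9: → [28,35),[24,31); WM=27; [12,19) fires=6 [16,23) fires=6
i=6 t=36 v=5: → [36,43),[32,39); WM=34; [24,31) fires=9
i=7 t=39 v=3: → [36,43); WM=37; [28,35) fires=9

[0,7)=9 [4,11)=5 [8,15)=5 [12,19)=6 [16,23)=6 [24,31)=9 [28,35)=9 [32,39)=5 [36,43)=8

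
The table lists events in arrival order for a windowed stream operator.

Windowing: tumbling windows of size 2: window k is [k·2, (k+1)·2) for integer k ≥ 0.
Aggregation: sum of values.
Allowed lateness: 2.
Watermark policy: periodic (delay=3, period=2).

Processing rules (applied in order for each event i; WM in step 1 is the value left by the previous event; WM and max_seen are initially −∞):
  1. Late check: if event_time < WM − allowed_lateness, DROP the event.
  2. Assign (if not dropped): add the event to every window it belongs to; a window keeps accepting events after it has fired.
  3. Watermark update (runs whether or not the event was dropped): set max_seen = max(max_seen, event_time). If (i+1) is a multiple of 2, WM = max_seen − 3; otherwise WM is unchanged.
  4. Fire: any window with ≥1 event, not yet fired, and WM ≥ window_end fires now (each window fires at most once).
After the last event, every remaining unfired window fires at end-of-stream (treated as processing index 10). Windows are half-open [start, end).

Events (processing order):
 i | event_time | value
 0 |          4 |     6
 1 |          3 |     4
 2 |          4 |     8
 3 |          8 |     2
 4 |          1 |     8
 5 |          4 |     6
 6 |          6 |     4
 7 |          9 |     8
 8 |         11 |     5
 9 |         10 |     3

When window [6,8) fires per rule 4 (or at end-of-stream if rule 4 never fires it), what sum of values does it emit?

4

i=0 t=4 v=6: → [4,6); WM=−∞
i=1 t=3 v=4: → [2,4); WM=1
i=2 t=4 v=8: → [4,6); WM=1
i=3 t=8 v=2: → [8,10); WM=5; [2,4) fires=4
i=4 t=1 v=8: DROP (t<5-2); WM=5
i=5 t=4 v=6: → [4,6); WM=5
i=6 t=6 v=4: → [6,8); WM=5
i=7 t=9 v=8: → [8,10); WM=6; [4,6) fires=20
i=8 t=11 v=5: → [10,12); WM=6
i=9 t=10 v=3: → [10,12); WM=8; [6,8) fires=4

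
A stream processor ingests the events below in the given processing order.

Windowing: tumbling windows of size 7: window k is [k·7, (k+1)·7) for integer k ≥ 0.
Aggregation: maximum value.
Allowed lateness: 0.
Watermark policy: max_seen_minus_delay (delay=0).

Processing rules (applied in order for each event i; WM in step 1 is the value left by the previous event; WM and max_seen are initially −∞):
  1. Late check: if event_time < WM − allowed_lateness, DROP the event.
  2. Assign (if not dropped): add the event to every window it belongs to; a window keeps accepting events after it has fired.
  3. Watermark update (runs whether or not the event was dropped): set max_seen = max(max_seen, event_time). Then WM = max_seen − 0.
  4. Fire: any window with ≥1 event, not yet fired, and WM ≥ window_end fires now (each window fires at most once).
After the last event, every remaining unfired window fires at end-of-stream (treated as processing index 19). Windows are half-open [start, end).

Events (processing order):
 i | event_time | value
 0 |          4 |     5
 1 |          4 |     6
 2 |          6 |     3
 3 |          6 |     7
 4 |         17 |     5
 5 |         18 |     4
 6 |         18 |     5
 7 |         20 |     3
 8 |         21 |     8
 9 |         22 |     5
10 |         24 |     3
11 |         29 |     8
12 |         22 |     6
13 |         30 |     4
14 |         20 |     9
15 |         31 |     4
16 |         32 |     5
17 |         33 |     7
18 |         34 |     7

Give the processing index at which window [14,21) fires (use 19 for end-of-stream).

8

i=0 t=4 v=5: → [0,7); WM=4
i=1 t=4 v=6: → [0,7); WM=4
i=2 t=6 v=3: → [0,7); WM=6
i=3 t=6 v=7: → [0,7); WM=6
i=4 t=17 v=5: → [14,21); WM=17; [0,7) fires=7
i=5 t=18 v=4: → [14,21); WM=18
i=6 t=18 v=5: → [14,21); WM=18
i=7 t=20 v=3: → [14,21); WM=20
i=8 t=21 v=8: → [21,28); WM=21; [14,21) fires=5
i=9 t=22 v=5: → [21,28); WM=22
i=10 t=24 v=3: → [21,28); WM=24
i=11 t=29 v=8: → [28,35); WM=29; [21,28) fires=8
i=12 t=22 v=6: DROP (t<29-0); WM=29
i=13 t=30 v=4: → [28,35); WM=30
i=14 t=20 v=9: DROP (t<30-0); WM=30
i=15 t=31 v=4: → [28,35); WM=31
i=16 t=32 v=5: → [28,35); WM=32
i=17 t=33 v=7: → [28,35); WM=33
i=18 t=34 v=7: → [28,35); WM=34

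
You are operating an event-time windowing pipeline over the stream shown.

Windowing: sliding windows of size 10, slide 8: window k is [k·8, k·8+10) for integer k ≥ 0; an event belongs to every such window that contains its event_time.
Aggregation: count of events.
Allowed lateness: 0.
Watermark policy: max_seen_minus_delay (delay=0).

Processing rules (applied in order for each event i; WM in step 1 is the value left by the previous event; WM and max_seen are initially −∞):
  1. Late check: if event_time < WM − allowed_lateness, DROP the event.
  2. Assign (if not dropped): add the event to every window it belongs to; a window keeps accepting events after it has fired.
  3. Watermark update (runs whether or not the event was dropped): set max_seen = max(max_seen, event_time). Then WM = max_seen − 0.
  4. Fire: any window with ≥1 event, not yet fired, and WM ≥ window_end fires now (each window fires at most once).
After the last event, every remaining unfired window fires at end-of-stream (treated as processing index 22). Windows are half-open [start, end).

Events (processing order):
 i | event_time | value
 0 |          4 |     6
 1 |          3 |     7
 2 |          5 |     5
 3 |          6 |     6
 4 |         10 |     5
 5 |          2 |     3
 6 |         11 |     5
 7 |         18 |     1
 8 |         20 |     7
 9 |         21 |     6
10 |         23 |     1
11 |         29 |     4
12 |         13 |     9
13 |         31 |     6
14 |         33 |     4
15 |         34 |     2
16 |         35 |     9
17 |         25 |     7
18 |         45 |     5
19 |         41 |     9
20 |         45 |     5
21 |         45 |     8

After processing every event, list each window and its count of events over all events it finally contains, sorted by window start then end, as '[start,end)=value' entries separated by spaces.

[0,10)=3 [8,18)=2 [16,26)=4 [24,34)=3 [32,42)=3 [40,50)=3

i=0 t=4 v=6: → [0,10); WM=4
i=1 t=3 v=7: DROP (t<4-0); WM=4
i=2 t=5 v=5: → [0,10); WM=5
i=3 t=6 v=6: → [0,10); WM=6
i=4 t=10 v=5: → [8,18); WM=10; [0,10) fires=3
i=5 t=2 v=3: DROP (t<10-0); WM=10
i=6 t=11 v=5: → [8,18); WM=11
i=7 t=18 v=1: → [16,26); WM=18; [8,18) fires=2
i=8 t=20 v=7: → [16,26); WM=20
i=9 t=21 v=6: → [16,26); WM=21
i=10 t=23 v=1: → [16,26); WM=23
i=11 t=29 v=4: → [24,34); WM=29; [16,26) fires=4
i=12 t=13 v=9: DROP (t<29-0); WM=29
i=13 t=31 v=6: → [24,34); WM=31
i=14 t=33 v=4: → [32,42),[24,34); WM=33
i=15 t=34 v=2: → [32,42); WM=34; [24,34) fires=3
i=16 t=35 v=9: → [32,42); WM=35
i=17 t=25 v=7: DROP (t<35-0); WM=35
i=18 t=45 v=5: → [40,50); WM=45; [32,42) fires=3
i=19 t=41 v=9: DROP (t<45-0); WM=45
i=20 t=45 v=5: → [40,50); WM=45
i=21 t=45 v=8: → [40,50); WM=45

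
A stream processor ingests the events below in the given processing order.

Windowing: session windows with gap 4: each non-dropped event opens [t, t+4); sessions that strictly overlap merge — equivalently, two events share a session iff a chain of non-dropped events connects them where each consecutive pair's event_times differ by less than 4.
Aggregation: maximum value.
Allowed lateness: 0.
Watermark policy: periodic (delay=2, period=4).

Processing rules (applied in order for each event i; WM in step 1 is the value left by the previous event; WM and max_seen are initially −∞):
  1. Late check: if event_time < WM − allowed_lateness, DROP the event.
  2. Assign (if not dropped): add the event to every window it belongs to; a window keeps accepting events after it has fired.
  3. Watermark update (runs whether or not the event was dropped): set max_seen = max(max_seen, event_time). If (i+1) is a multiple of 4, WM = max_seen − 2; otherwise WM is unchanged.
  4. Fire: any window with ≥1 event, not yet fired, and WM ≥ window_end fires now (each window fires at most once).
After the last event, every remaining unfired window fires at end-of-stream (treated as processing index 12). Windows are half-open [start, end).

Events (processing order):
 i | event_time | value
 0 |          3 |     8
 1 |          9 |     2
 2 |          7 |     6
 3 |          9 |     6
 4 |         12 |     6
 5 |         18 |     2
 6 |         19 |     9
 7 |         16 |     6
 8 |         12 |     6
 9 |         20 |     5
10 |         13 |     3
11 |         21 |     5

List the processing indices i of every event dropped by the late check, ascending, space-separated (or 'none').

8 10

i=0 t=3 v=8: → [3,7); WM=−∞
i=1 t=9 v=2: → [9,13); WM=−∞
i=2 t=7 v=6: → [7,13); WM=−∞
i=3 t=9 v=6: → [7,13); WM=7
i=4 t=12 v=6: → [7,16); WM=7
i=5 t=18 v=2: → [18,22); WM=7
i=6 t=19 v=9: → [18,23); WM=7
i=7 t=16 v=6: → [16,23); WM=17
i=8 t=12 v=6: DROP (t<17-0); WM=17
i=9 t=20 v=5: → [16,24); WM=17
i=10 t=13 v=3: DROP (t<17-0); WM=17
i=11 t=21 v=5: → [16,25); WM=19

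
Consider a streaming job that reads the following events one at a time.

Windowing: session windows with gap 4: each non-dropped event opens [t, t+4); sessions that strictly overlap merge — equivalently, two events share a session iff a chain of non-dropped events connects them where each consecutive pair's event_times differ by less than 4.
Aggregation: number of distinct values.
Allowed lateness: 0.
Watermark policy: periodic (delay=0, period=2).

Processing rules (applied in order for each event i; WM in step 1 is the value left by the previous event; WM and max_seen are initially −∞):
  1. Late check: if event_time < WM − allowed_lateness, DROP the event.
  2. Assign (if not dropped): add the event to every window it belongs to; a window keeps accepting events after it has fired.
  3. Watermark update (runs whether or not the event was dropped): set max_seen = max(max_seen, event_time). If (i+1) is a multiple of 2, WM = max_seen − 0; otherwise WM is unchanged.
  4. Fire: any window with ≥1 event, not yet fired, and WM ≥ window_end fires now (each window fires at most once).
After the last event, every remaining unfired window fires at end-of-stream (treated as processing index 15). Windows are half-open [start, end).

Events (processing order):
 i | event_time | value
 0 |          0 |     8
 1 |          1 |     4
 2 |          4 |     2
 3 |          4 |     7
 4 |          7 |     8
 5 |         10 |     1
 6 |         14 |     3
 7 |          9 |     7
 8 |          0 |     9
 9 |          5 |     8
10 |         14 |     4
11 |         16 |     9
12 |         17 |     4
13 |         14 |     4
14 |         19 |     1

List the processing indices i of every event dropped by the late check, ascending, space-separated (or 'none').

i=0 t=0 v=8: → [0,4); WM=−∞
i=1 t=1 v=4: → [0,5); WM=1
i=2 t=4 v=2: → [0,8); WM=1
i=3 t=4 v=7: → [0,8); WM=4
i=4 t=7 v=8: → [0,11); WM=4
i=5 t=10 v=1: → [0,14); WM=10
i=6 t=14 v=3: → [14,18); WM=10
i=7 t=9 v=7: DROP (t<10-0); WM=14
i=8 t=0 v=9: DROP (t<14-0); WM=14
i=9 t=5 v=8: DROP (t<14-0); WM=14
i=10 t=14 v=4: → [14,18); WM=14
i=11 t=16 v=9: → [14,20); WM=16
i=12 t=17 v=4: → [14,21); WM=16
i=13 t=14 v=4: DROP (t<16-0); WM=17
i=14 t=19 v=1: → [14,23); WM=17

7 8 9 13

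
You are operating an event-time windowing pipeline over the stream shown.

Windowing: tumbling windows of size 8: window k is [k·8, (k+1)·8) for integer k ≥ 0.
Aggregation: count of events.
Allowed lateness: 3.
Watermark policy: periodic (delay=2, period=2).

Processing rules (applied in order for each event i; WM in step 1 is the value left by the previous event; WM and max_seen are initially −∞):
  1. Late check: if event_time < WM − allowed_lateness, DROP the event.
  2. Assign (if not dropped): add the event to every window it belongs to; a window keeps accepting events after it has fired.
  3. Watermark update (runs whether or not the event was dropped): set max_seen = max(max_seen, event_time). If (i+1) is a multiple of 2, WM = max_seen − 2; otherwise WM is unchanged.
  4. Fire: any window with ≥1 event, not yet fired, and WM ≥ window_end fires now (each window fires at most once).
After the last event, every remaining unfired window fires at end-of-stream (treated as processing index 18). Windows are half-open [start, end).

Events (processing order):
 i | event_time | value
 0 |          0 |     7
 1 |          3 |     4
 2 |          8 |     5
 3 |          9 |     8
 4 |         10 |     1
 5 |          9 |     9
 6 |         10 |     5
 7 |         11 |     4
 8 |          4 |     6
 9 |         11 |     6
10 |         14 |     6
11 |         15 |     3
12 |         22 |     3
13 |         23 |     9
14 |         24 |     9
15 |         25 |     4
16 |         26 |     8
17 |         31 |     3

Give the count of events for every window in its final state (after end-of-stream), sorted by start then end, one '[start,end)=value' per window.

[0,8)=2 [8,16)=9 [16,24)=2 [24,32)=4

i=0 t=0 v=7: → [0,8); WM=−∞
i=1 t=3 v=4: → [0,8); WM=1
i=2 t=8 v=5: → [8,16); WM=1
i=3 t=9 v=8: → [8,16); WM=7
i=4 t=10 v=1: → [8,16); WM=7
i=5 t=9 v=9: → [8,16); WM=8; [0,8) fires=2
i=6 t=10 v=5: → [8,16); WM=8
i=7 t=11 v=4: → [8,16); WM=9
i=8 t=4 v=6: DROP (t<9-3); WM=9
i=9 t=11 v=6: → [8,16); WM=9
i=10 t=14 v=6: → [8,16); WM=9
i=11 t=15 v=3: → [8,16); WM=13
i=12 t=22 v=3: → [16,24); WM=13
i=13 t=23 v=9: → [16,24); WM=21; [8,16) fires=9
i=14 t=24 v=9: → [24,32); WM=21
i=15 t=25 v=4: → [24,32); WM=23
i=16 t=26 v=8: → [24,32); WM=23
i=17 t=31 v=3: → [24,32); WM=29; [16,24) fires=2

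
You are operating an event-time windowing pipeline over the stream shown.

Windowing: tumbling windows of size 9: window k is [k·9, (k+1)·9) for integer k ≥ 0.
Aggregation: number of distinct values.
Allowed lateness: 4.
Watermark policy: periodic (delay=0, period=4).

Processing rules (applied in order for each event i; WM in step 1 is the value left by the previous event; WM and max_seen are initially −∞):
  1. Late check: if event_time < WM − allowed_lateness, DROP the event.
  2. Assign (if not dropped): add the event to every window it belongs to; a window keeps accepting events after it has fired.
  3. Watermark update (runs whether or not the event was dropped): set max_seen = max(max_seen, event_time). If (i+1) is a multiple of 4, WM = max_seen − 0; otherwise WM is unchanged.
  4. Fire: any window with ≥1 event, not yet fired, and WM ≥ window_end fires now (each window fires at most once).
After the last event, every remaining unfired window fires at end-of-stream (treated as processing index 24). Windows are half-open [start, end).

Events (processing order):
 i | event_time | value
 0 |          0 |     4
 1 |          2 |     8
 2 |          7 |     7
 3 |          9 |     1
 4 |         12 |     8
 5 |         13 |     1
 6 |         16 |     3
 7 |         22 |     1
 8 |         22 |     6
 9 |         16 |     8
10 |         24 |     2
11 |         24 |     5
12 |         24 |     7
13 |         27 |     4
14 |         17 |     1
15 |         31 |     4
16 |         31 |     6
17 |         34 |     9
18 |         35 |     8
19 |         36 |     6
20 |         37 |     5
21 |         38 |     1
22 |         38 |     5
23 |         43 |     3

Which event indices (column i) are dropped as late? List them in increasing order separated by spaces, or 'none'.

9 14

i=0 t=0 v=4: → [0,9); WM=−∞
i=1 t=2 v=8: → [0,9); WM=−∞
i=2 t=7 v=7: → [0,9); WM=−∞
i=3 t=9 v=1: → [9,18); WM=9; [0,9) fires=3
i=4 t=12 v=8: → [9,18); WM=9
i=5 t=13 v=1: → [9,18); WM=9
i=6 t=16 v=3: → [9,18); WM=9
i=7 t=22 v=1: → [18,27); WM=22; [9,18) fires=3
i=8 t=22 v=6: → [18,27); WM=22
i=9 t=16 v=8: DROP (t<22-4); WM=22
i=10 t=24 v=2: → [18,27); WM=22
i=11 t=24 v=5: → [18,27); WM=24
i=12 t=24 v=7: → [18,27); WM=24
i=13 t=27 v=4: → [27,36); WM=24
i=14 t=17 v=1: DROP (t<24-4); WM=24
i=15 t=31 v=4: → [27,36); WM=31; [18,27) fires=5
i=16 t=31 v=6: → [27,36); WM=31
i=17 t=34 v=9: → [27,36); WM=31
i=18 t=35 v=8: → [27,36); WM=31
i=19 t=36 v=6: → [36,45); WM=36; [27,36) fires=4
i=20 t=37 v=5: → [36,45); WM=36
i=21 t=38 v=1: → [36,45); WM=36
i=22 t=38 v=5: → [36,45); WM=36
i=23 t=43 v=3: → [36,45); WM=43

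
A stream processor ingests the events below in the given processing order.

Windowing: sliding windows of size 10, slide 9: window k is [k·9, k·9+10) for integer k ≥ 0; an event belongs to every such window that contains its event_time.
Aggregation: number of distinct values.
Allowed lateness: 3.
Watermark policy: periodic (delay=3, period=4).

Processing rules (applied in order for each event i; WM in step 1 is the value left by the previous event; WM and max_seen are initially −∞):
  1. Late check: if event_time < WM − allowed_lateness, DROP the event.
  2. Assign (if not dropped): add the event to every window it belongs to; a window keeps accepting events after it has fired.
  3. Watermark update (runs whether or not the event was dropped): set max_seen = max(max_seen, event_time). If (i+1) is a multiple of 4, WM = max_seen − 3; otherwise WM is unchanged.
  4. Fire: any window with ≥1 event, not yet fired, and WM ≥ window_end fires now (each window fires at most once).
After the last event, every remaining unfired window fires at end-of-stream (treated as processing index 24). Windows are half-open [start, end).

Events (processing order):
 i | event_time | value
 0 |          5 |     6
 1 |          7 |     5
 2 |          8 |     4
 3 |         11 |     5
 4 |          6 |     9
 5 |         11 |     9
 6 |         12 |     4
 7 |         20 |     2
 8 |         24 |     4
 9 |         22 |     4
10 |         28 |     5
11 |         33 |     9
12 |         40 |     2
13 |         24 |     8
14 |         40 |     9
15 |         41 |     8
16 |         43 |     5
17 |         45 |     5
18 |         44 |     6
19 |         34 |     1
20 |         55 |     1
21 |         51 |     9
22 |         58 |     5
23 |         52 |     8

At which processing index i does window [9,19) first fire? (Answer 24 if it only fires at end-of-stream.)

i=0 t=5 v=6: → [0,10); WM=−∞
i=1 t=7 v=5: → [0,10); WM=−∞
i=2 t=8 v=4: → [0,10); WM=−∞
i=3 t=11 v=5: → [9,19); WM=8
i=4 t=6 v=9: → [0,10); WM=8
i=5 t=11 v=9: → [9,19); WM=8
i=6 t=12 v=4: → [9,19); WM=8
i=7 t=20 v=2: → [18,28); WM=17; [0,10) fires=4
i=8 t=24 v=4: → [18,28); WM=17
i=9 t=22 v=4: → [18,28); WM=17
i=10 t=28 v=5: → [27,37); WM=17
i=11 t=33 v=9: → [27,37); WM=30; [9,19) fires=3 [18,28) fires=2
i=12 t=40 v=2: → [36,46); WM=30
i=13 t=24 v=8: DROP (t<30-3); WM=30
i=14 t=40 v=9: → [36,46); WM=30
i=15 t=41 v=8: → [36,46); WM=38; [27,37) fires=2
i=16 t=43 v=5: → [36,46); WM=38
i=17 t=45 v=5: → [45,55),[36,46); WM=38
i=18 t=44 v=6: → [36,46); WM=38
i=19 t=34 v=1: DROP (t<38-3); WM=42
i=20 t=55 v=1: → [54,64); WM=42
i=21 t=51 v=9: → [45,55); WM=42
i=22 t=58 v=5: → [54,64); WM=42
i=23 t=52 v=8: → [45,55); WM=55; [36,46) fires=5 [45,55) fires=3

11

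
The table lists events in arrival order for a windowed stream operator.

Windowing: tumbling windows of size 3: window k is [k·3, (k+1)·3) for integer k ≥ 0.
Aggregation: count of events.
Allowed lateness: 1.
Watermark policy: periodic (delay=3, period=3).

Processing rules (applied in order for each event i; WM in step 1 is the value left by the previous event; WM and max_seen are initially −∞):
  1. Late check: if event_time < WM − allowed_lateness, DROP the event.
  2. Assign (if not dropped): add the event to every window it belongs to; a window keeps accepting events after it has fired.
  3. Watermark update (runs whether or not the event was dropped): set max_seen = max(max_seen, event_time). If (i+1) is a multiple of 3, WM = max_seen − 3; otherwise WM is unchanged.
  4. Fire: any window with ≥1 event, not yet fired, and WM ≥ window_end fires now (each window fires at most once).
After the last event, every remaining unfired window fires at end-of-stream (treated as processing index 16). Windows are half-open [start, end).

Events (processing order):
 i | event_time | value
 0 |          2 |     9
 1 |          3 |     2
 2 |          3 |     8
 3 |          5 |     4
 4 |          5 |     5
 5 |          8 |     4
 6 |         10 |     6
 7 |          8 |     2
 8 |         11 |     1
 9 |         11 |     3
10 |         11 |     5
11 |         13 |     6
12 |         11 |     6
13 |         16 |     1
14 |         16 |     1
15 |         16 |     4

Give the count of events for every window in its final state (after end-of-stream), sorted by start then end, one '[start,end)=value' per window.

i=0 t=2 v=9: → [0,3); WM=−∞
i=1 t=3 v=2: → [3,6); WM=−∞
i=2 t=3 v=8: → [3,6); WM=0
i=3 t=5 v=4: → [3,6); WM=0
i=4 t=5 v=5: → [3,6); WM=0
i=5 t=8 v=4: → [6,9); WM=5; [0,3) fires=1
i=6 t=10 v=6: → [9,12); WM=5
i=7 t=8 v=2: → [6,9); WM=5
i=8 t=11 v=1: → [9,12); WM=8; [3,6) fires=4
i=9 t=11 v=3: → [9,12); WM=8
i=10 t=11 v=5: → [9,12); WM=8
i=11 t=13 v=6: → [12,15); WM=10; [6,9) fires=2
i=12 t=11 v=6: → [9,12); WM=10
i=13 t=16 v=1: → [15,18); WM=10
i=14 t=16 v=1: → [15,18); WM=13; [9,12) fires=5
i=15 t=16 v=4: → [15,18); WM=13

[0,3)=1 [3,6)=4 [6,9)=2 [9,12)=5 [12,15)=1 [15,18)=3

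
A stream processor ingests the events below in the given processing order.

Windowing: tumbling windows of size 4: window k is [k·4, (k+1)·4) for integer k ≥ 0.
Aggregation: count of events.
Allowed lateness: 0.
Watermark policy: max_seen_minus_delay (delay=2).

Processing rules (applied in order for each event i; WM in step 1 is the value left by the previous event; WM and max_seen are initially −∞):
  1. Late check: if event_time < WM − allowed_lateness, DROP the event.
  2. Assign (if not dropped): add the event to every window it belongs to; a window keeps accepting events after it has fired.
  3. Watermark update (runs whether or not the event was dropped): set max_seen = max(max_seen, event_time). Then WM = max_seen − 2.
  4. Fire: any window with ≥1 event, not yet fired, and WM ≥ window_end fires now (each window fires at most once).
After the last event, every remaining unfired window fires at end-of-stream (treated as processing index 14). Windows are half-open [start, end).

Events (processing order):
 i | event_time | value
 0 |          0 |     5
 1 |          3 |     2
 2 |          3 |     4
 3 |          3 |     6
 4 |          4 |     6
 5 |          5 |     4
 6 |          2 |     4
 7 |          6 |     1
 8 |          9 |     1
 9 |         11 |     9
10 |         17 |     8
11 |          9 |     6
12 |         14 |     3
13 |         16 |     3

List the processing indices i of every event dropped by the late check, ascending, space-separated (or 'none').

i=0 t=0 v=5: → [0,4); WM=-2
i=1 t=3 v=2: → [0,4); WM=1
i=2 t=3 v=4: → [0,4); WM=1
i=3 t=3 v=6: → [0,4); WM=1
i=4 t=4 v=6: → [4,8); WM=2
i=5 t=5 v=4: → [4,8); WM=3
i=6 t=2 v=4: DROP (t<3-0); WM=3
i=7 t=6 v=1: → [4,8); WM=4; [0,4) fires=4
i=8 t=9 v=1: → [8,12); WM=7
i=9 t=11 v=9: → [8,12); WM=9; [4,8) fires=3
i=10 t=17 v=8: → [16,20); WM=15; [8,12) fires=2
i=11 t=9 v=6: DROP (t<15-0); WM=15
i=12 t=14 v=3: DROP (t<15-0); WM=15
i=13 t=16 v=3: → [16,20); WM=15

6 11 12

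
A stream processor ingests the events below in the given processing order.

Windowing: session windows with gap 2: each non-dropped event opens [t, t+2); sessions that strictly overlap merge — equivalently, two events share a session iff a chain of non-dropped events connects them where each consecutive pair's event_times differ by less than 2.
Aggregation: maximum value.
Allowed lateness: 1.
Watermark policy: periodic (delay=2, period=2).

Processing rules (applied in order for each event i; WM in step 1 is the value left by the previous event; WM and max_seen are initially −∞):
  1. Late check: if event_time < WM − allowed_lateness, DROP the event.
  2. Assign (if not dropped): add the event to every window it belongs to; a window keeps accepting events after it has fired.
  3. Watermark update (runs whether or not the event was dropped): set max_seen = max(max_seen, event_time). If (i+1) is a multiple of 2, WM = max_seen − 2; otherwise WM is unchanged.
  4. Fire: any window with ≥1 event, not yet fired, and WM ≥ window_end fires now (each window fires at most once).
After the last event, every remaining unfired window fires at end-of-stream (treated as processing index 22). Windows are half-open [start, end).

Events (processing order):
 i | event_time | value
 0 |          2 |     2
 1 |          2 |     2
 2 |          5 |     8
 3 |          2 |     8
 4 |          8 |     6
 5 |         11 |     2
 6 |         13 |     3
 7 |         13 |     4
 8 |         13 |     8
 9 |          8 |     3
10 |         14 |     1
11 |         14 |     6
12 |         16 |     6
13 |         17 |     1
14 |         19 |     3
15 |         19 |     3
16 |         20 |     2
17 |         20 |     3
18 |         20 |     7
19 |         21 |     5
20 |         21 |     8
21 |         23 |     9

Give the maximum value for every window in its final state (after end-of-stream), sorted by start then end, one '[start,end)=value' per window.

i=0 t=2 v=2: → [2,4); WM=−∞
i=1 t=2 v=2: → [2,4); WM=0
i=2 t=5 v=8: → [5,7); WM=0
i=3 t=2 v=8: → [2,4); WM=3
i=4 t=8 v=6: → [8,10); WM=3
i=5 t=11 v=2: → [11,13); WM=9
i=6 t=13 v=3: → [13,15); WM=9
i=7 t=13 v=4: → [13,15); WM=11
i=8 t=13 v=8: → [13,15); WM=11
i=9 t=8 v=3: DROP (t<11-1); WM=11
i=10 t=14 v=1: → [13,16); WM=11
i=11 t=14 v=6: → [13,16); WM=12
i=12 t=16 v=6: → [16,18); WM=12
i=13 t=17 v=1: → [16,19); WM=15
i=14 t=19 v=3: → [19,21); WM=15
i=15 t=19 v=3: → [19,21); WM=17
i=16 t=20 v=2: → [19,22); WM=17
i=17 t=20 v=3: → [19,22); WM=18
i=18 t=20 v=7: → [19,22); WM=18
i=19 t=21 v=5: → [19,23); WM=19
i=20 t=21 v=8: → [19,23); WM=19
i=21 t=23 v=9: → [23,25); WM=21

[2,4)=8 [5,7)=8 [8,10)=6 [11,13)=2 [13,16)=8 [16,19)=6 [19,23)=8 [23,25)=9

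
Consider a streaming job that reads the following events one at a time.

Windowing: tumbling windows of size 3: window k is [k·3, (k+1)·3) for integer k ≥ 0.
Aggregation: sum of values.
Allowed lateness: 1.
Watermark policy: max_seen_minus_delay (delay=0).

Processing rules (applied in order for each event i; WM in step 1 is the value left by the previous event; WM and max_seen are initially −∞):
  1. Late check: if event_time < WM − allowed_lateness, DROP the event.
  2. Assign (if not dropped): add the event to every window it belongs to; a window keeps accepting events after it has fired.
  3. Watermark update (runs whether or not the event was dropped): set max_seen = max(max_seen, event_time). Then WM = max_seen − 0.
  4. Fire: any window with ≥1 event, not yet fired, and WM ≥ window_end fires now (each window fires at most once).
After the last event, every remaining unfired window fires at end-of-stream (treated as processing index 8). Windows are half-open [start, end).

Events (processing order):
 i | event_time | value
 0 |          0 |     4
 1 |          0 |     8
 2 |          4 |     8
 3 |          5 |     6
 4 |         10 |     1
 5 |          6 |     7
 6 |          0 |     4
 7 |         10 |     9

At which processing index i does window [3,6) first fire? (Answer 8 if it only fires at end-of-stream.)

i=0 t=0 v=4: → [0,3); WM=0
i=1 t=0 v=8: → [0,3); WM=0
i=2 t=4 v=8: → [3,6); WM=4; [0,3) fires=12
i=3 t=5 v=6: → [3,6); WM=5
i=4 t=10 v=1: → [9,12); WM=10; [3,6) fires=14
i=5 t=6 v=7: DROP (t<10-1); WM=10
i=6 t=0 v=4: DROP (t<10-1); WM=10
i=7 t=10 v=9: → [9,12); WM=10

4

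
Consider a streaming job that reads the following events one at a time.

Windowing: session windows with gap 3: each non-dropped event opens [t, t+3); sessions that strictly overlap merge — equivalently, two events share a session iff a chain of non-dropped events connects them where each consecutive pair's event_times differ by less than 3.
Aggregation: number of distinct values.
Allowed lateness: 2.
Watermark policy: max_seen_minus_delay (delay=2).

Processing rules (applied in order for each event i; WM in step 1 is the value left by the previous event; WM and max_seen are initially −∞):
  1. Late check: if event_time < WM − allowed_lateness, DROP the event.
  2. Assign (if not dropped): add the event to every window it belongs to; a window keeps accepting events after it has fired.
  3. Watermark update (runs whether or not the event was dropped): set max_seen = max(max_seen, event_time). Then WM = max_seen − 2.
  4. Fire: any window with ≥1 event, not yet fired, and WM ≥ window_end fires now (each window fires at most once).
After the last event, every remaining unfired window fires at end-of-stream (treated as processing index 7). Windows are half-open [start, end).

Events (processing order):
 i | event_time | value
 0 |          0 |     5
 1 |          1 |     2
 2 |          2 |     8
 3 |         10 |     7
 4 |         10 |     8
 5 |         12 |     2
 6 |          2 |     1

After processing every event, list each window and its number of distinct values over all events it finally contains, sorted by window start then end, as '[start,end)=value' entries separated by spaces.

[0,5)=3 [10,15)=3

i=0 t=0 v=5: → [0,3); WM=-2
i=1 t=1 v=2: → [0,4); WM=-1
i=2 t=2 v=8: → [0,5); WM=0
i=3 t=10 v=7: → [10,13); WM=8
i=4 t=10 v=8: → [10,13); WM=8
i=5 t=12 v=2: → [10,15); WM=10
i=6 t=2 v=1: DROP (t<10-2); WM=10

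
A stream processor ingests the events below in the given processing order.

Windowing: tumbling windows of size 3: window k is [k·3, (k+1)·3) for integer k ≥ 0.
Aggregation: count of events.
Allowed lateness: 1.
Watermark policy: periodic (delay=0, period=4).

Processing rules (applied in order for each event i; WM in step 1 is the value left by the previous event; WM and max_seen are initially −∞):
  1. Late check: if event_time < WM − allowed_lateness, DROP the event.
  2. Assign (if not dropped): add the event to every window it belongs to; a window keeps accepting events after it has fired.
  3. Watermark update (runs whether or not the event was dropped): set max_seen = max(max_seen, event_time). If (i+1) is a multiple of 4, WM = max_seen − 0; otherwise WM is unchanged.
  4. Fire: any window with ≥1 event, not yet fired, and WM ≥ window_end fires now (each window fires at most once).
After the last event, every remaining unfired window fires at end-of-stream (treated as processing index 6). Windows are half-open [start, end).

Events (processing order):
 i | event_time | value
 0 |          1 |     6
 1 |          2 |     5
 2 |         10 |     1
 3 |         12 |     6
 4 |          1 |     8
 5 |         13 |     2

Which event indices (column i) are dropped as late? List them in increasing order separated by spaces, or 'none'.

i=0 t=1 v=6: → [0,3); WM=−∞
i=1 t=2 v=5: → [0,3); WM=−∞
i=2 t=10 v=1: → [9,12); WM=−∞
i=3 t=12 v=6: → [12,15); WM=12; [0,3) fires=2 [9,12) fires=1
i=4 t=1 v=8: DROP (t<12-1); WM=12
i=5 t=13 v=2: → [12,15); WM=12

4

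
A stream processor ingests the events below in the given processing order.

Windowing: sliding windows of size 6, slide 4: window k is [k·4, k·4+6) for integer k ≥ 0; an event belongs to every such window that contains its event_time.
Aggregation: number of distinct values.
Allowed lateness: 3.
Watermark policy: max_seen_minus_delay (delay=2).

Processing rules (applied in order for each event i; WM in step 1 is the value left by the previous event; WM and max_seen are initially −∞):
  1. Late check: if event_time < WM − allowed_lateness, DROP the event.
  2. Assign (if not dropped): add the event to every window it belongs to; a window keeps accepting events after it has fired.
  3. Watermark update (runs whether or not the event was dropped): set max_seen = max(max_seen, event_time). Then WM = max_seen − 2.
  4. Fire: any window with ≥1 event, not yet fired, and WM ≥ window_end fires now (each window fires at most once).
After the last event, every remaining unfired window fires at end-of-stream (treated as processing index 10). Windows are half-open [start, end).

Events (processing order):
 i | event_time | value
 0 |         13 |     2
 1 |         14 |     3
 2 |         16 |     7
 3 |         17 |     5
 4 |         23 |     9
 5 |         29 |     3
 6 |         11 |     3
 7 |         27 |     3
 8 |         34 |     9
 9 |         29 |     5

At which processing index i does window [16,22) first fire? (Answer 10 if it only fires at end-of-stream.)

i=0 t=13 v=2: → [12,18),[8,14); WM=11
i=1 t=14 v=3: → [12,18); WM=12
i=2 t=16 v=7: → [16,22),[12,18); WM=14; [8,14) fires=1
i=3 t=17 v=5: → [16,22),[12,18); WM=15
i=4 t=23 v=9: → [20,26); WM=21; [12,18) fires=4
i=5 t=29 v=3: → [28,34),[24,30); WM=27; [16,22) fires=2 [20,26) fires=1
i=6 t=11 v=3: DROP (t<27-3); WM=27
i=7 t=27 v=3: → [24,30); WM=27
i=8 t=34 v=9: → [32,38); WM=32; [24,30) fires=1
i=9 t=29 v=5: → [28,34),[24,30); WM=32

5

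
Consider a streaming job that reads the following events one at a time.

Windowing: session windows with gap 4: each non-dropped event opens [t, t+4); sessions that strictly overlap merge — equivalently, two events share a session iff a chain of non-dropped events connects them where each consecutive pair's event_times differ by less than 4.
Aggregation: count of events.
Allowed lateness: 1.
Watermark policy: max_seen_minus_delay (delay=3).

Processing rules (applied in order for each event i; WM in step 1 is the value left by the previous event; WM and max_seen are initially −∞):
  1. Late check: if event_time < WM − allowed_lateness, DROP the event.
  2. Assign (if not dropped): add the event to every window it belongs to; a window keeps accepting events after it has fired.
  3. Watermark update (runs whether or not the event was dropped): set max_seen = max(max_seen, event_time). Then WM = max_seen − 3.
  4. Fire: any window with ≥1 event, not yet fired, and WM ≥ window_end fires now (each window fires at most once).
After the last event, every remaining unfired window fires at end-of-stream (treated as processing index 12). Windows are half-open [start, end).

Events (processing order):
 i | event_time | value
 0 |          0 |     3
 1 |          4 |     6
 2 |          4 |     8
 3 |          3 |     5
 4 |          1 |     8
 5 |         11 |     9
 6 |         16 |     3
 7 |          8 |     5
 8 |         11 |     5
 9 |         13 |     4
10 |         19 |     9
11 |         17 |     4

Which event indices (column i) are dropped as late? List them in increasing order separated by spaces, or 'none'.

7 8

i=0 t=0 v=3: → [0,4); WM=-3
i=1 t=4 v=6: → [4,8); WM=1
i=2 t=4 v=8: → [4,8); WM=1
i=3 t=3 v=5: → [0,8); WM=1
i=4 t=1 v=8: → [0,8); WM=1
i=5 t=11 v=9: → [11,15); WM=8
i=6 t=16 v=3: → [16,20); WM=13
i=7 t=8 v=5: DROP (t<13-1); WM=13
i=8 t=11 v=5: DROP (t<13-1); WM=13
i=9 t=13 v=4: → [11,20); WM=13
i=10 t=19 v=9: → [11,23); WM=16
i=11 t=17 v=4: → [11,23); WM=16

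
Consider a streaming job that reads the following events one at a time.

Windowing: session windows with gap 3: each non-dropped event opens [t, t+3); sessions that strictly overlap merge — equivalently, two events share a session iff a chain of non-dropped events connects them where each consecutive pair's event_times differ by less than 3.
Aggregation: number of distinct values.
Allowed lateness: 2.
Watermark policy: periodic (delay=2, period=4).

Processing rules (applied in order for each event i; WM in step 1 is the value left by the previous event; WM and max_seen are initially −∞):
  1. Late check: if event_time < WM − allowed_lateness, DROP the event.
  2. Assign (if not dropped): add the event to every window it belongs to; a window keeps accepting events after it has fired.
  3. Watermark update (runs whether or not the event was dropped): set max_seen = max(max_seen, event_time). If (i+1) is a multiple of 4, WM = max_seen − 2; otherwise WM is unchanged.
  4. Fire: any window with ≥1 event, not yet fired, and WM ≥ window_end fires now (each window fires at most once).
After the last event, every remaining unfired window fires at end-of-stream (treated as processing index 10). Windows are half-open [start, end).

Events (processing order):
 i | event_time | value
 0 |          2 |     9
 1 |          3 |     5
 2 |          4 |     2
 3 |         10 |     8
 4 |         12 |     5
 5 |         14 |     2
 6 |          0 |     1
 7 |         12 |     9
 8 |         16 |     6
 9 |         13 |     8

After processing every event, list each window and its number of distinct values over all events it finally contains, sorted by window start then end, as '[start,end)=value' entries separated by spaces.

[2,7)=3 [10,19)=5

i=0 t=2 v=9: → [2,5); WM=−∞
i=1 t=3 v=5: → [2,6); WM=−∞
i=2 t=4 v=2: → [2,7); WM=−∞
i=3 t=10 v=8: → [10,13); WM=8
i=4 t=12 v=5: → [10,15); WM=8
i=5 t=14 v=2: → [10,17); WM=8
i=6 t=0 v=1: DROP (t<8-2); WM=8
i=7 t=12 v=9: → [10,17); WM=12
i=8 t=16 v=6: → [10,19); WM=12
i=9 t=13 v=8: → [10,19); WM=12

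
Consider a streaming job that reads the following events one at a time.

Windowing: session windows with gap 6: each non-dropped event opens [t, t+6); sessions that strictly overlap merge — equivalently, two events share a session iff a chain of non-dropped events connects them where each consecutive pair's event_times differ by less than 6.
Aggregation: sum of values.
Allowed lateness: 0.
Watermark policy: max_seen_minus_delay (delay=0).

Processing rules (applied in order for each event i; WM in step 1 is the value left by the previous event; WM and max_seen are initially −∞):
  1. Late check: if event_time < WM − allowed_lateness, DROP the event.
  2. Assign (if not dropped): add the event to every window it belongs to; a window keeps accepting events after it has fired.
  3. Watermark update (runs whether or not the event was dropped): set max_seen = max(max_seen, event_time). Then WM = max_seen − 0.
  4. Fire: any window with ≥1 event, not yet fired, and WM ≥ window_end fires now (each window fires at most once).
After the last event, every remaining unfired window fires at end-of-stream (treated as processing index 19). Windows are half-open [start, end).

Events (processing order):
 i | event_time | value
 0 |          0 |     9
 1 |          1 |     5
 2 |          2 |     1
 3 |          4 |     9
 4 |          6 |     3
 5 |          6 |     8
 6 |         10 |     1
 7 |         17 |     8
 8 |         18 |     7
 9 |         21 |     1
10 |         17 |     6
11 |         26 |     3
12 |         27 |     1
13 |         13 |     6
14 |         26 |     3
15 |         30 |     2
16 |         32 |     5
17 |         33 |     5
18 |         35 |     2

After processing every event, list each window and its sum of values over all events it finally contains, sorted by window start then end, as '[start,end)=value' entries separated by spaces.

i=0 t=0 v=9: → [0,6); WM=0
i=1 t=1 v=5: → [0,7); WM=1
i=2 t=2 v=1: → [0,8); WM=2
i=3 t=4 v=9: → [0,10); WM=4
i=4 t=6 v=3: → [0,12); WM=6
i=5 t=6 v=8: → [0,12); WM=6
i=6 t=10 v=1: → [0,16); WM=10
i=7 t=17 v=8: → [17,23); WM=17
i=8 t=18 v=7: → [17,24); WM=18
i=9 t=21 v=1: → [17,27); WM=21
i=10 t=17 v=6: DROP (t<21-0); WM=21
i=11 t=26 v=3: → [17,32); WM=26
i=12 t=27 v=1: → [17,33); WM=27
i=13 t=13 v=6: DROP (t<27-0); WM=27
i=14 t=26 v=3: DROP (t<27-0); WM=27
i=15 t=30 v=2: → [17,36); WM=30
i=16 t=32 v=5: → [17,38); WM=32
i=17 t=33 v=5: → [17,39); WM=33
i=18 t=35 v=2: → [17,41); WM=35

[0,16)=36 [17,41)=34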